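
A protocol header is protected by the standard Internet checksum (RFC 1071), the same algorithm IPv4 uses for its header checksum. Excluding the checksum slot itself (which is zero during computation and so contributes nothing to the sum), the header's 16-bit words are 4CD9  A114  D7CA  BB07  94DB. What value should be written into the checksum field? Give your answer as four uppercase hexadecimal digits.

One's-complement addition (fold any carry out of bit 15 back into bit 0):
  0x4CD9 + 0xA114 = 0x0EDED
  0xEDED + 0xD7CA = 0x1C5B7 → wrap carry → 0xC5B8
  0xC5B8 + 0xBB07 = 0x180BF → wrap carry → 0x80C0
  0x80C0 + 0x94DB = 0x1159B → wrap carry → 0x159C
One's-complement sum = 0x159C.
Checksum = ~0x159C & 0xFFFF = 0xEA63.

EA63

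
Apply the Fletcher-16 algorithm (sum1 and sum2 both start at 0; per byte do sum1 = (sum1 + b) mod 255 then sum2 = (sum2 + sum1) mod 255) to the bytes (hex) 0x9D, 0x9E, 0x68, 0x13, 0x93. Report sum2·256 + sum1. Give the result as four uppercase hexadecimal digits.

Running sums (mod 255):
  after byte 0 (0x9D): sum1=157, sum2=157
  after byte 1 (0x9E): sum1=60, sum2=217
  after byte 2 (0x68): sum1=164, sum2=126
  after byte 3 (0x13): sum1=183, sum2=54
  after byte 4 (0x93): sum1=75, sum2=129
Checksum = sum2·256 + sum1 = 129·256 + 75 = 33099 = 0x814B.

814B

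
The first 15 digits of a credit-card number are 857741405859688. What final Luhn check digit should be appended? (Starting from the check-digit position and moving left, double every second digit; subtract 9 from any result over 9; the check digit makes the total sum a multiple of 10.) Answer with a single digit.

Partial digits right→left: 8 8 6 9 5 8 5 0 4 1 4 7 7 5 8
Double every second digit counting from the check-digit position (so the 1st, 3rd, 5th, ... of the partial from the right).
  doubled (with −9 where >9): 7 3 1 1 8 8 5 7 → sum 40
  kept as-is: 8 9 8 0 1 7 5 → sum 38
Total = 40 + 38 = 78.
Check digit = (10 − (78 mod 10)) mod 10 = 2.

2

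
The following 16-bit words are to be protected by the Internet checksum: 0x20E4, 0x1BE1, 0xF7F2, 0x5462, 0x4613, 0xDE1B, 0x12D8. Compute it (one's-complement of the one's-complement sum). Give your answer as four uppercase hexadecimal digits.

3FDE

One's-complement addition (fold any carry out of bit 15 back into bit 0):
  0x20E4 + 0x1BE1 = 0x03CC5
  0x3CC5 + 0xF7F2 = 0x134B7 → wrap carry → 0x34B8
  0x34B8 + 0x5462 = 0x0891A
  0x891A + 0x4613 = 0x0CF2D
  0xCF2D + 0xDE1B = 0x1AD48 → wrap carry → 0xAD49
  0xAD49 + 0x12D8 = 0x0C021
One's-complement sum = 0xC021.
Checksum = ~0xC021 & 0xFFFF = 0x3FDE.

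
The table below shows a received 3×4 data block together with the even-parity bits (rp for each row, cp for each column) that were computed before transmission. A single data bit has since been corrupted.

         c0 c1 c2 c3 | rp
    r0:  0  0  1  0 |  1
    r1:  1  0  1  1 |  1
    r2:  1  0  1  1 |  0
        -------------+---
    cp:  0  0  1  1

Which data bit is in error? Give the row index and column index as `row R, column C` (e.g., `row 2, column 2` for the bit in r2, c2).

Recompute each row's even parity and compare to rp:
  r0: data parity 1, sent rp 1 → ok
  r1: data parity 1, sent rp 1 → ok
  r2: data parity 1, sent rp 0 → mismatch
Recompute each column's even parity and compare to cp:
  c0: data parity 0, sent cp 0 → ok
  c1: data parity 0, sent cp 0 → ok
  c2: data parity 1, sent cp 1 → ok
  c3: data parity 0, sent cp 1 → mismatch
Exactly one row (r2) and one column (c3) fail → the flipped bit is at their intersection.

row 2, column 3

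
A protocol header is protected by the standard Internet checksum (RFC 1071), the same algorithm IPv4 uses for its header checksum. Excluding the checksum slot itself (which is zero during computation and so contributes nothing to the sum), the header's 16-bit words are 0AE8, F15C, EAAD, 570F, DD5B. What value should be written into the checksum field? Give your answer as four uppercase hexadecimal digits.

One's-complement addition (fold any carry out of bit 15 back into bit 0):
  0x0AE8 + 0xF15C = 0x0FC44
  0xFC44 + 0xEAAD = 0x1E6F1 → wrap carry → 0xE6F2
  0xE6F2 + 0x570F = 0x13E01 → wrap carry → 0x3E02
  0x3E02 + 0xDD5B = 0x11B5D → wrap carry → 0x1B5E
One's-complement sum = 0x1B5E.
Checksum = ~0x1B5E & 0xFFFF = 0xE4A1.

E4A1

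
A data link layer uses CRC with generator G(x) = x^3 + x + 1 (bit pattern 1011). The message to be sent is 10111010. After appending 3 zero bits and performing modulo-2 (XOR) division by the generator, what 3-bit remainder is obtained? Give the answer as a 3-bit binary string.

Append 3 zeros: 10111010000. Divide by 1011 (XOR where the leading bit is 1):
  pos 0: 1011 XOR 1011 = 0000
  pos 4: 1010 XOR 1011 = 0001
  pos 7: 1000 XOR 1011 = 0011
Remainder (last 3 bits) = 011. This is the CRC / FCS.

011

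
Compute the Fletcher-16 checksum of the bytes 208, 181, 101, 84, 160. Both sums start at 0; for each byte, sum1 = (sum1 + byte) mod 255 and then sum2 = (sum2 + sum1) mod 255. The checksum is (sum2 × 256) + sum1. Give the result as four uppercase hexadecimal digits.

Running sums (mod 255):
  after byte 0 (208): sum1=208, sum2=208
  after byte 1 (181): sum1=134, sum2=87
  after byte 2 (101): sum1=235, sum2=67
  after byte 3 (84): sum1=64, sum2=131
  after byte 4 (160): sum1=224, sum2=100
Checksum = sum2·256 + sum1 = 100·256 + 224 = 25824 = 0x64E0.

64E0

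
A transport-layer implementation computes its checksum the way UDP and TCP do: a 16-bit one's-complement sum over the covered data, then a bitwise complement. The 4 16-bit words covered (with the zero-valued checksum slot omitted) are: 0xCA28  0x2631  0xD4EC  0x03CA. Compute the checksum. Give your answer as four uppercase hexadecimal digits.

One's-complement addition (fold any carry out of bit 15 back into bit 0):
  0xCA28 + 0x2631 = 0x0F059
  0xF059 + 0xD4EC = 0x1C545 → wrap carry → 0xC546
  0xC546 + 0x03CA = 0x0C910
One's-complement sum = 0xC910.
Checksum = ~0xC910 & 0xFFFF = 0x36EF.

36EF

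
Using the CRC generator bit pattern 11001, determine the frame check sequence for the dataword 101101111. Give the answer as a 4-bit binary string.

Append 4 zeros: 1011011110000. Divide by 11001 (XOR where the leading bit is 1):
  pos 0: 10110 XOR 11001 = 01111
  pos 1: 11111 XOR 11001 = 00110
  pos 3: 11011 XOR 11001 = 00010
  pos 6: 10100 XOR 11001 = 01101
  pos 7: 11010 XOR 11001 = 00011
Remainder (last 4 bits) = 0110. This is the CRC / FCS.

0110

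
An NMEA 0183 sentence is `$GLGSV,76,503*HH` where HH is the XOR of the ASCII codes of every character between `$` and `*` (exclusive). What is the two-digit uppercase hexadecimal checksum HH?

XOR the ASCII codes of the payload characters:
  'G' = 0x47 → acc = 0x47
  'L' = 0x4C → acc = 0x0B
  'G' = 0x47 → acc = 0x4C
  'S' = 0x53 → acc = 0x1F
  'V' = 0x56 → acc = 0x49
  ',' = 0x2C → acc = 0x65
  '7' = 0x37 → acc = 0x52
  '6' = 0x36 → acc = 0x64
  ',' = 0x2C → acc = 0x48
  '5' = 0x35 → acc = 0x7D
  '0' = 0x30 → acc = 0x4D
  '3' = 0x33 → acc = 0x7E
Checksum = 0x7E.

7E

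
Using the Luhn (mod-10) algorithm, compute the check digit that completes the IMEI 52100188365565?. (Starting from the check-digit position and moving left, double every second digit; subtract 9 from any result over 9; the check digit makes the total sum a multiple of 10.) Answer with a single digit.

Partial digits right→left: 5 6 5 5 6 3 8 8 1 0 0 1 2 5
Double every second digit counting from the check-digit position (so the 1st, 3rd, 5th, ... of the partial from the right).
  doubled (with −9 where >9): 1 1 3 7 2 0 4 → sum 18
  kept as-is: 6 5 3 8 0 1 5 → sum 28
Total = 18 + 28 = 46.
Check digit = (10 − (46 mod 10)) mod 10 = 4.

4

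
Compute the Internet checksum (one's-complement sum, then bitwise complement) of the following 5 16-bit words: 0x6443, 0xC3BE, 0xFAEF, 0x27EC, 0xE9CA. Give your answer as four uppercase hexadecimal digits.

CB56

One's-complement addition (fold any carry out of bit 15 back into bit 0):
  0x6443 + 0xC3BE = 0x12801 → wrap carry → 0x2802
  0x2802 + 0xFAEF = 0x122F1 → wrap carry → 0x22F2
  0x22F2 + 0x27EC = 0x04ADE
  0x4ADE + 0xE9CA = 0x134A8 → wrap carry → 0x34A9
One's-complement sum = 0x34A9.
Checksum = ~0x34A9 & 0xFFFF = 0xCB56.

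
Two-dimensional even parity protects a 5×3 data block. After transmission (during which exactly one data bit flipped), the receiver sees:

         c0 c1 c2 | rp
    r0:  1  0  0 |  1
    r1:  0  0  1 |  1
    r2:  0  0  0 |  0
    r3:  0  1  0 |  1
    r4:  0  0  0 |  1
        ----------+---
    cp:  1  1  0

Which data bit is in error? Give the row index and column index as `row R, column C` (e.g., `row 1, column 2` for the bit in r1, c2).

Recompute each row's even parity and compare to rp:
  r0: data parity 1, sent rp 1 → ok
  r1: data parity 1, sent rp 1 → ok
  r2: data parity 0, sent rp 0 → ok
  r3: data parity 1, sent rp 1 → ok
  r4: data parity 0, sent rp 1 → mismatch
Recompute each column's even parity and compare to cp:
  c0: data parity 1, sent cp 1 → ok
  c1: data parity 1, sent cp 1 → ok
  c2: data parity 1, sent cp 0 → mismatch
Exactly one row (r4) and one column (c2) fail → the flipped bit is at their intersection.

row 4, column 2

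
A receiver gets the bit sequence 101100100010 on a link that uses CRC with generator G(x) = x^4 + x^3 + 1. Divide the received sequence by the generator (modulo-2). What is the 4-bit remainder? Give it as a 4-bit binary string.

1111

Modulo-2 division of 101100100010 by 11001:
  pos 0: 10110 XOR 11001 = 01111
  pos 1: 11110 XOR 11001 = 00111
  pos 3: 11110 XOR 11001 = 00111
  pos 5: 11100 XOR 11001 = 00101
  pos 7: 10110 XOR 11001 = 01111
Remainder = 1111 (nonzero — an error is detected).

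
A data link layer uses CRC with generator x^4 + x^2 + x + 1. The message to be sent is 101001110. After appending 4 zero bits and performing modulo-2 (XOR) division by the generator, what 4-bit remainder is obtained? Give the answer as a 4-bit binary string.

Append 4 zeros: 1010011100000. Divide by 10111 (XOR where the leading bit is 1):
  pos 0: 10100 XOR 10111 = 00011
  pos 3: 11111 XOR 10111 = 01000
  pos 4: 10000 XOR 10111 = 00111
  pos 6: 11100 XOR 10111 = 01011
  pos 7: 10110 XOR 10111 = 00001
Remainder (last 4 bits) = 0010. This is the CRC / FCS.

0010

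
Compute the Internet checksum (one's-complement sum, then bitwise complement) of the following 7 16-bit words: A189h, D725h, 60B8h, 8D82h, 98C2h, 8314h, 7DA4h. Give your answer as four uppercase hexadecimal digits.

One's-complement addition (fold any carry out of bit 15 back into bit 0):
  0xA189 + 0xD725 = 0x178AE → wrap carry → 0x78AF
  0x78AF + 0x60B8 = 0x0D967
  0xD967 + 0x8D82 = 0x166E9 → wrap carry → 0x66EA
  0x66EA + 0x98C2 = 0x0FFAC
  0xFFAC + 0x8314 = 0x182C0 → wrap carry → 0x82C1
  0x82C1 + 0x7DA4 = 0x10065 → wrap carry → 0x0066
One's-complement sum = 0x0066.
Checksum = ~0x0066 & 0xFFFF = 0xFF99.

FF99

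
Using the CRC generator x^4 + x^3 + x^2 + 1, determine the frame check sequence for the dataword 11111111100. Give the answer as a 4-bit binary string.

Append 4 zeros: 111111111000000. Divide by 11101 (XOR where the leading bit is 1):
  pos 0: 11111 XOR 11101 = 00010
  pos 3: 10111 XOR 11101 = 01010
  pos 4: 10101 XOR 11101 = 01000
  pos 5: 10000 XOR 11101 = 01101
  pos 6: 11010 XOR 11101 = 00111
  pos 8: 11100 XOR 11101 = 00001
Remainder (last 4 bits) = 0100. This is the CRC / FCS.

0100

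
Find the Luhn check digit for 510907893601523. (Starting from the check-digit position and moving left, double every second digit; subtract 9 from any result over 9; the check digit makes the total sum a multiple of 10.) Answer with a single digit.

Partial digits right→left: 3 2 5 1 0 6 3 9 8 7 0 9 0 1 5
Double every second digit counting from the check-digit position (so the 1st, 3rd, 5th, ... of the partial from the right).
  doubled (with −9 where >9): 6 1 0 6 7 0 0 1 → sum 21
  kept as-is: 2 1 6 9 7 9 1 → sum 35
Total = 21 + 35 = 56.
Check digit = (10 − (56 mod 10)) mod 10 = 4.

4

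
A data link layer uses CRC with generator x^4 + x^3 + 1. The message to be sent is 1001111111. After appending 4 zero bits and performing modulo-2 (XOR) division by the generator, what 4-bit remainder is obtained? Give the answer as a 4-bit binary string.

Append 4 zeros: 10011111110000. Divide by 11001 (XOR where the leading bit is 1):
  pos 0: 10011 XOR 11001 = 01010
  pos 1: 10101 XOR 11001 = 01100
  pos 2: 11001 XOR 11001 = 00000
  pos 7: 11100 XOR 11001 = 00101
  pos 9: 10100 XOR 11001 = 01101
Remainder (last 4 bits) = 1101. This is the CRC / FCS.

1101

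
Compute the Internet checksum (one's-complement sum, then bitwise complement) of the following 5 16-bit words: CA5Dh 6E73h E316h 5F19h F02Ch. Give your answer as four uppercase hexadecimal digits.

94D1

One's-complement addition (fold any carry out of bit 15 back into bit 0):
  0xCA5D + 0x6E73 = 0x138D0 → wrap carry → 0x38D1
  0x38D1 + 0xE316 = 0x11BE7 → wrap carry → 0x1BE8
  0x1BE8 + 0x5F19 = 0x07B01
  0x7B01 + 0xF02C = 0x16B2D → wrap carry → 0x6B2E
One's-complement sum = 0x6B2E.
Checksum = ~0x6B2E & 0xFFFF = 0x94D1.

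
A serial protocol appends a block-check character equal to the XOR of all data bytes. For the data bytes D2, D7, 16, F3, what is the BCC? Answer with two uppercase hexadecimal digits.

XOR the bytes together:
  start with 0xD2
  0xD2 ⊕ 0xD7 = 0x05
  0x05 ⊕ 0x16 = 0x13
  0x13 ⊕ 0xF3 = 0xE0

E0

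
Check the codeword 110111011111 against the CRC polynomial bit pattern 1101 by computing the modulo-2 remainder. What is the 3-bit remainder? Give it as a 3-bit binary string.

010

Modulo-2 division of 110111011111 by 1101:
  pos 0: 1101 XOR 1101 = 0000
  pos 4: 1101 XOR 1101 = 0000
  pos 8: 1111 XOR 1101 = 0010
Remainder = 010 (nonzero — an error is detected).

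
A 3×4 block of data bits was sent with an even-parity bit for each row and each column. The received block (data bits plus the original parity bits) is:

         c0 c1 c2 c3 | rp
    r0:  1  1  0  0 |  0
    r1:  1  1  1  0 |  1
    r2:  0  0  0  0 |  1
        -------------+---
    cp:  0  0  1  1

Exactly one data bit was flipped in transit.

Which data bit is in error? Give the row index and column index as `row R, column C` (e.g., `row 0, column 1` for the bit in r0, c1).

row 2, column 3

Recompute each row's even parity and compare to rp:
  r0: data parity 0, sent rp 0 → ok
  r1: data parity 1, sent rp 1 → ok
  r2: data parity 0, sent rp 1 → mismatch
Recompute each column's even parity and compare to cp:
  c0: data parity 0, sent cp 0 → ok
  c1: data parity 0, sent cp 0 → ok
  c2: data parity 1, sent cp 1 → ok
  c3: data parity 0, sent cp 1 → mismatch
Exactly one row (r2) and one column (c3) fail → the flipped bit is at their intersection.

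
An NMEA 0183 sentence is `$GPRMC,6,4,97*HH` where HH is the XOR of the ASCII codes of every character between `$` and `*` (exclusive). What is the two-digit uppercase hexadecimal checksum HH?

6B

XOR the ASCII codes of the payload characters:
  'G' = 0x47 → acc = 0x47
  'P' = 0x50 → acc = 0x17
  'R' = 0x52 → acc = 0x45
  'M' = 0x4D → acc = 0x08
  'C' = 0x43 → acc = 0x4B
  ',' = 0x2C → acc = 0x67
  '6' = 0x36 → acc = 0x51
  ',' = 0x2C → acc = 0x7D
  '4' = 0x34 → acc = 0x49
  ',' = 0x2C → acc = 0x65
  '9' = 0x39 → acc = 0x5C
  '7' = 0x37 → acc = 0x6B
Checksum = 0x6B.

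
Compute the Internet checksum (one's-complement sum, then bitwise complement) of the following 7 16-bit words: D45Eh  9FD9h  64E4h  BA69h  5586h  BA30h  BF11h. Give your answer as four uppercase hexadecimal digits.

9DB0

One's-complement addition (fold any carry out of bit 15 back into bit 0):
  0xD45E + 0x9FD9 = 0x17437 → wrap carry → 0x7438
  0x7438 + 0x64E4 = 0x0D91C
  0xD91C + 0xBA69 = 0x19385 → wrap carry → 0x9386
  0x9386 + 0x5586 = 0x0E90C
  0xE90C + 0xBA30 = 0x1A33C → wrap carry → 0xA33D
  0xA33D + 0xBF11 = 0x1624E → wrap carry → 0x624F
One's-complement sum = 0x624F.
Checksum = ~0x624F & 0xFFFF = 0x9DB0.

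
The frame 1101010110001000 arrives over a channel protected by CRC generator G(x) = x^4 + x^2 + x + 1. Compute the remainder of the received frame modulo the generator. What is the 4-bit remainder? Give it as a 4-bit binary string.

1110

Modulo-2 division of 1101010110001000 by 10111:
  pos 0: 11010 XOR 10111 = 01101
  pos 1: 11011 XOR 10111 = 01100
  pos 2: 11000 XOR 10111 = 01111
  pos 3: 11111 XOR 10111 = 01000
  pos 4: 10001 XOR 10111 = 00110
  pos 6: 11000 XOR 10111 = 01111
  pos 7: 11110 XOR 10111 = 01001
  pos 8: 10011 XOR 10111 = 00100
  pos 10: 10000 XOR 10111 = 00111
Remainder = 1110 (nonzero — an error is detected).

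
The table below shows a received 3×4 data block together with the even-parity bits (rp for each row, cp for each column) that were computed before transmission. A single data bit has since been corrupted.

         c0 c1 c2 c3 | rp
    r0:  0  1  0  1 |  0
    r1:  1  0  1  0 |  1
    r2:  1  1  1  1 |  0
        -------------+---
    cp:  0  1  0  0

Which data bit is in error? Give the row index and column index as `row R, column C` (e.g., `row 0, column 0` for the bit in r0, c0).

Recompute each row's even parity and compare to rp:
  r0: data parity 0, sent rp 0 → ok
  r1: data parity 0, sent rp 1 → mismatch
  r2: data parity 0, sent rp 0 → ok
Recompute each column's even parity and compare to cp:
  c0: data parity 0, sent cp 0 → ok
  c1: data parity 0, sent cp 1 → mismatch
  c2: data parity 0, sent cp 0 → ok
  c3: data parity 0, sent cp 0 → ok
Exactly one row (r1) and one column (c1) fail → the flipped bit is at their intersection.

row 1, column 1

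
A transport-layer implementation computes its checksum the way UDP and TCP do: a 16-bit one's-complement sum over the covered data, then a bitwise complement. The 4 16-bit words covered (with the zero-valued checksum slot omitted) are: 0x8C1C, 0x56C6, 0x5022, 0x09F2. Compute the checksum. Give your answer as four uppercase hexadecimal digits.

C308

One's-complement addition (fold any carry out of bit 15 back into bit 0):
  0x8C1C + 0x56C6 = 0x0E2E2
  0xE2E2 + 0x5022 = 0x13304 → wrap carry → 0x3305
  0x3305 + 0x09F2 = 0x03CF7
One's-complement sum = 0x3CF7.
Checksum = ~0x3CF7 & 0xFFFF = 0xC308.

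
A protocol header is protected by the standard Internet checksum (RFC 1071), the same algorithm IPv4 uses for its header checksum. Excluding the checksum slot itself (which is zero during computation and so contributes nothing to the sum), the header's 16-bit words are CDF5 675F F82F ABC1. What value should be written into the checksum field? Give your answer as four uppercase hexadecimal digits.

26B9

One's-complement addition (fold any carry out of bit 15 back into bit 0):
  0xCDF5 + 0x675F = 0x13554 → wrap carry → 0x3555
  0x3555 + 0xF82F = 0x12D84 → wrap carry → 0x2D85
  0x2D85 + 0xABC1 = 0x0D946
One's-complement sum = 0xD946.
Checksum = ~0xD946 & 0xFFFF = 0x26B9.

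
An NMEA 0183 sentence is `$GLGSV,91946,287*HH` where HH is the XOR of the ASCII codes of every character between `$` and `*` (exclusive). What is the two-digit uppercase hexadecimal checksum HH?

XOR the ASCII codes of the payload characters:
  'G' = 0x47 → acc = 0x47
  'L' = 0x4C → acc = 0x0B
  'G' = 0x47 → acc = 0x4C
  'S' = 0x53 → acc = 0x1F
  'V' = 0x56 → acc = 0x49
  ',' = 0x2C → acc = 0x65
  '9' = 0x39 → acc = 0x5C
  '1' = 0x31 → acc = 0x6D
  '9' = 0x39 → acc = 0x54
  '4' = 0x34 → acc = 0x60
  '6' = 0x36 → acc = 0x56
  ',' = 0x2C → acc = 0x7A
  '2' = 0x32 → acc = 0x48
  '8' = 0x38 → acc = 0x70
  '7' = 0x37 → acc = 0x47
Checksum = 0x47.

47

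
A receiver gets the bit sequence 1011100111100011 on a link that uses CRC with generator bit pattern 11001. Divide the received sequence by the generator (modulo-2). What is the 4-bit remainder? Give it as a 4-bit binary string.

0111

Modulo-2 division of 1011100111100011 by 11001:
  pos 0: 10111 XOR 11001 = 01110
  pos 1: 11100 XOR 11001 = 00101
  pos 3: 10101 XOR 11001 = 01100
  pos 4: 11001 XOR 11001 = 00000
  pos 9: 11000 XOR 11001 = 00001
Remainder = 0111 (nonzero — an error is detected).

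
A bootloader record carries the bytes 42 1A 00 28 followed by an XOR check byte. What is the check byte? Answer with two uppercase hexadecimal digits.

XOR the bytes together:
  start with 0x42
  0x42 ⊕ 0x1A = 0x58
  0x58 ⊕ 0x00 = 0x58
  0x58 ⊕ 0x28 = 0x70

70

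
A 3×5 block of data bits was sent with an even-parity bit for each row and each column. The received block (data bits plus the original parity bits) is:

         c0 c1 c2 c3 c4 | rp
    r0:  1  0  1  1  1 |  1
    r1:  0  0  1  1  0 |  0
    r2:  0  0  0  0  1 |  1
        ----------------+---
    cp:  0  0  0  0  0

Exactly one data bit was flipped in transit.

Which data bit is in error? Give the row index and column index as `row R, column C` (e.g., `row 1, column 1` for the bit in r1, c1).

row 0, column 0

Recompute each row's even parity and compare to rp:
  r0: data parity 0, sent rp 1 → mismatch
  r1: data parity 0, sent rp 0 → ok
  r2: data parity 1, sent rp 1 → ok
Recompute each column's even parity and compare to cp:
  c0: data parity 1, sent cp 0 → mismatch
  c1: data parity 0, sent cp 0 → ok
  c2: data parity 0, sent cp 0 → ok
  c3: data parity 0, sent cp 0 → ok
  c4: data parity 0, sent cp 0 → ok
Exactly one row (r0) and one column (c0) fail → the flipped bit is at their intersection.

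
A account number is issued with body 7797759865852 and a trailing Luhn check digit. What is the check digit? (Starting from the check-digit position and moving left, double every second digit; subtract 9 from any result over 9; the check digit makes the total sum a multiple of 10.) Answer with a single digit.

Partial digits right→left: 2 5 8 5 6 8 9 5 7 7 9 7 7
Double every second digit counting from the check-digit position (so the 1st, 3rd, 5th, ... of the partial from the right).
  doubled (with −9 where >9): 4 7 3 9 5 9 5 → sum 42
  kept as-is: 5 5 8 5 7 7 → sum 37
Total = 42 + 37 = 79.
Check digit = (10 − (79 mod 10)) mod 10 = 1.

1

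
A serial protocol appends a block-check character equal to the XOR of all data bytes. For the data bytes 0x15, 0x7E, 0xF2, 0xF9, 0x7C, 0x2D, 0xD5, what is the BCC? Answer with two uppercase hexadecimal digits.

E4

XOR the bytes together:
  start with 0x15
  0x15 ⊕ 0x7E = 0x6B
  0x6B ⊕ 0xF2 = 0x99
  0x99 ⊕ 0xF9 = 0x60
  0x60 ⊕ 0x7C = 0x1C
  0x1C ⊕ 0x2D = 0x31
  0x31 ⊕ 0xD5 = 0xE4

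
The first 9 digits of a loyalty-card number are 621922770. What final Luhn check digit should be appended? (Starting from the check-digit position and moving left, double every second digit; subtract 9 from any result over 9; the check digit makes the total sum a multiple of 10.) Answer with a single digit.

Partial digits right→left: 0 7 7 2 2 9 1 2 6
Double every second digit counting from the check-digit position (so the 1st, 3rd, 5th, ... of the partial from the right).
  doubled (with −9 where >9): 0 5 4 2 3 → sum 14
  kept as-is: 7 2 9 2 → sum 20
Total = 14 + 20 = 34.
Check digit = (10 − (34 mod 10)) mod 10 = 6.

6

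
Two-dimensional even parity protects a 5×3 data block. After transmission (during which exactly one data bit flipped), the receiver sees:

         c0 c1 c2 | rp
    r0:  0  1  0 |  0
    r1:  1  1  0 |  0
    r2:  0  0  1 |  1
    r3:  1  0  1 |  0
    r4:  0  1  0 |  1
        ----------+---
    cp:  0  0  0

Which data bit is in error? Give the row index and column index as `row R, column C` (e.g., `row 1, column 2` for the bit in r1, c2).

Recompute each row's even parity and compare to rp:
  r0: data parity 1, sent rp 0 → mismatch
  r1: data parity 0, sent rp 0 → ok
  r2: data parity 1, sent rp 1 → ok
  r3: data parity 0, sent rp 0 → ok
  r4: data parity 1, sent rp 1 → ok
Recompute each column's even parity and compare to cp:
  c0: data parity 0, sent cp 0 → ok
  c1: data parity 1, sent cp 0 → mismatch
  c2: data parity 0, sent cp 0 → ok
Exactly one row (r0) and one column (c1) fail → the flipped bit is at their intersection.

row 0, column 1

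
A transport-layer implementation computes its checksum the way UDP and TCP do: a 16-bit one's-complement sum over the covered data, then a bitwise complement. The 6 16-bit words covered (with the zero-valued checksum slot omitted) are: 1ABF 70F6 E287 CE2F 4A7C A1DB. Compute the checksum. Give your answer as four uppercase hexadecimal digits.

D73A

One's-complement addition (fold any carry out of bit 15 back into bit 0):
  0x1ABF + 0x70F6 = 0x08BB5
  0x8BB5 + 0xE287 = 0x16E3C → wrap carry → 0x6E3D
  0x6E3D + 0xCE2F = 0x13C6C → wrap carry → 0x3C6D
  0x3C6D + 0x4A7C = 0x086E9
  0x86E9 + 0xA1DB = 0x128C4 → wrap carry → 0x28C5
One's-complement sum = 0x28C5.
Checksum = ~0x28C5 & 0xFFFF = 0xD73A.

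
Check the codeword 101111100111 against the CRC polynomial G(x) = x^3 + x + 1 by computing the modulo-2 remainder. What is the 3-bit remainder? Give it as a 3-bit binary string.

100

Modulo-2 division of 101111100111 by 1011:
  pos 0: 1011 XOR 1011 = 0000
  pos 4: 1110 XOR 1011 = 0101
  pos 5: 1010 XOR 1011 = 0001
  pos 8: 1111 XOR 1011 = 0100
Remainder = 100 (nonzero — an error is detected).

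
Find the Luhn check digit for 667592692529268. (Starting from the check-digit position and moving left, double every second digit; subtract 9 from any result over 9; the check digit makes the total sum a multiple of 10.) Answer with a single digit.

Partial digits right→left: 8 6 2 9 2 5 2 9 6 2 9 5 7 6 6
Double every second digit counting from the check-digit position (so the 1st, 3rd, 5th, ... of the partial from the right).
  doubled (with −9 where >9): 7 4 4 4 3 9 5 3 → sum 39
  kept as-is: 6 9 5 9 2 5 6 → sum 42
Total = 39 + 42 = 81.
Check digit = (10 − (81 mod 10)) mod 10 = 9.

9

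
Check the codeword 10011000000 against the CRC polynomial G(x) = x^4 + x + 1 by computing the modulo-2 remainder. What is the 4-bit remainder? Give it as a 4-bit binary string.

Modulo-2 division of 10011000000 by 10011:
  pos 0: 10011 XOR 10011 = 00000
Remainder = 0000 (zero — the frame passes the CRC check).

0000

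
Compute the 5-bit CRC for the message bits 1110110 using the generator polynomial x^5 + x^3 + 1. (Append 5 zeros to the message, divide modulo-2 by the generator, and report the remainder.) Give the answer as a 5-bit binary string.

11110

Append 5 zeros: 111011000000. Divide by 101001 (XOR where the leading bit is 1):
  pos 0: 111011 XOR 101001 = 010010
  pos 1: 100100 XOR 101001 = 001101
  pos 3: 110100 XOR 101001 = 011101
  pos 4: 111010 XOR 101001 = 010011
  pos 5: 100110 XOR 101001 = 001111
Remainder (last 5 bits) = 11110. This is the CRC / FCS.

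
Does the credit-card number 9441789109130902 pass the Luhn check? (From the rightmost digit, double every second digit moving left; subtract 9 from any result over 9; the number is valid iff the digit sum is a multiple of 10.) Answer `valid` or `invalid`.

valid

From the right, keep odd positions and double even positions (subtract 9 from any doubled value over 9):
  doubled (positions 2,4,...): 0 0 2 0 9 5 8 9 → sum 33
  kept (positions 1,3,...): 2 9 3 9 1 8 1 4 → sum 37
Total = 70.
70 mod 10 = 0, so the number is valid.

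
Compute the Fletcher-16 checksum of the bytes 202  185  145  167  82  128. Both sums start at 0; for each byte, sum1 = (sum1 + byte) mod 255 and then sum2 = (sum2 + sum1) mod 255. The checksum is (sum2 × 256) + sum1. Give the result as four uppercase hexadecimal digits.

C390

Running sums (mod 255):
  after byte 0 (202): sum1=202, sum2=202
  after byte 1 (185): sum1=132, sum2=79
  after byte 2 (145): sum1=22, sum2=101
  after byte 3 (167): sum1=189, sum2=35
  after byte 4 (82): sum1=16, sum2=51
  after byte 5 (128): sum1=144, sum2=195
Checksum = sum2·256 + sum1 = 195·256 + 144 = 50064 = 0xC390.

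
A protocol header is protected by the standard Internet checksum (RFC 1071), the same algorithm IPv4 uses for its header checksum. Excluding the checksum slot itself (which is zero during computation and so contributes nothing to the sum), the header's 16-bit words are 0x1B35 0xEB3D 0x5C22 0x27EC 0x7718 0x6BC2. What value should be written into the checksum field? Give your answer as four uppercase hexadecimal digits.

One's-complement addition (fold any carry out of bit 15 back into bit 0):
  0x1B35 + 0xEB3D = 0x10672 → wrap carry → 0x0673
  0x0673 + 0x5C22 = 0x06295
  0x6295 + 0x27EC = 0x08A81
  0x8A81 + 0x7718 = 0x10199 → wrap carry → 0x019A
  0x019A + 0x6BC2 = 0x06D5C
One's-complement sum = 0x6D5C.
Checksum = ~0x6D5C & 0xFFFF = 0x92A3.

92A3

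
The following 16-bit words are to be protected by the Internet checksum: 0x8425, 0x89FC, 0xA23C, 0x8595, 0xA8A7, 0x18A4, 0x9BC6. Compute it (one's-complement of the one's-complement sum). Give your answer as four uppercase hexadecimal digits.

One's-complement addition (fold any carry out of bit 15 back into bit 0):
  0x8425 + 0x89FC = 0x10E21 → wrap carry → 0x0E22
  0x0E22 + 0xA23C = 0x0B05E
  0xB05E + 0x8595 = 0x135F3 → wrap carry → 0x35F4
  0x35F4 + 0xA8A7 = 0x0DE9B
  0xDE9B + 0x18A4 = 0x0F73F
  0xF73F + 0x9BC6 = 0x19305 → wrap carry → 0x9306
One's-complement sum = 0x9306.
Checksum = ~0x9306 & 0xFFFF = 0x6CF9.

6CF9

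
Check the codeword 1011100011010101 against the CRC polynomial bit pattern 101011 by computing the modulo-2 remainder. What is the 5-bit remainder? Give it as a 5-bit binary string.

Modulo-2 division of 1011100011010101 by 101011:
  pos 0: 101110 XOR 101011 = 000101
  pos 3: 101001 XOR 101011 = 000010
  pos 7: 101010 XOR 101011 = 000001
Remainder = 01101 (nonzero — an error is detected).

01101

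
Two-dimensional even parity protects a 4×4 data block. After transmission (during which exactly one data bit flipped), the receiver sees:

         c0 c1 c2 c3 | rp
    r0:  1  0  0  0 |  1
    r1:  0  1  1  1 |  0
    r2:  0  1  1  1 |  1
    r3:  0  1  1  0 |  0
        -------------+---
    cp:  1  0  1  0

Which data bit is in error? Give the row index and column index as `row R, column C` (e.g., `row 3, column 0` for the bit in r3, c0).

row 1, column 1

Recompute each row's even parity and compare to rp:
  r0: data parity 1, sent rp 1 → ok
  r1: data parity 1, sent rp 0 → mismatch
  r2: data parity 1, sent rp 1 → ok
  r3: data parity 0, sent rp 0 → ok
Recompute each column's even parity and compare to cp:
  c0: data parity 1, sent cp 1 → ok
  c1: data parity 1, sent cp 0 → mismatch
  c2: data parity 1, sent cp 1 → ok
  c3: data parity 0, sent cp 0 → ok
Exactly one row (r1) and one column (c1) fail → the flipped bit is at their intersection.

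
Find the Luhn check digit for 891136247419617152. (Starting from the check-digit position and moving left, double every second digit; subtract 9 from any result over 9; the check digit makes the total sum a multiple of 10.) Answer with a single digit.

Partial digits right→left: 2 5 1 7 1 6 9 1 4 7 4 2 6 3 1 1 9 8
Double every second digit counting from the check-digit position (so the 1st, 3rd, 5th, ... of the partial from the right).
  doubled (with −9 where >9): 4 2 2 9 8 8 3 2 9 → sum 47
  kept as-is: 5 7 6 1 7 2 3 1 8 → sum 40
Total = 47 + 40 = 87.
Check digit = (10 − (87 mod 10)) mod 10 = 3.

3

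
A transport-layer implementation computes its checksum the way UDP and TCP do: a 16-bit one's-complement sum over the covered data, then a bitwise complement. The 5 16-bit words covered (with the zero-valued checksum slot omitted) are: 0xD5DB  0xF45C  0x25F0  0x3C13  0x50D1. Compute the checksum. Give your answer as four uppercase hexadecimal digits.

One's-complement addition (fold any carry out of bit 15 back into bit 0):
  0xD5DB + 0xF45C = 0x1CA37 → wrap carry → 0xCA38
  0xCA38 + 0x25F0 = 0x0F028
  0xF028 + 0x3C13 = 0x12C3B → wrap carry → 0x2C3C
  0x2C3C + 0x50D1 = 0x07D0D
One's-complement sum = 0x7D0D.
Checksum = ~0x7D0D & 0xFFFF = 0x82F2.

82F2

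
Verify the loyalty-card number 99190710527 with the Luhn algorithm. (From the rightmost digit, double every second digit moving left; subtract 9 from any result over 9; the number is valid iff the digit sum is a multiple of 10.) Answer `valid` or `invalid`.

valid

From the right, keep odd positions and double even positions (subtract 9 from any doubled value over 9):
  doubled (positions 2,4,...): 4 0 5 9 9 → sum 27
  kept (positions 1,3,...): 7 5 1 0 1 9 → sum 23
Total = 50.
50 mod 10 = 0, so the number is valid.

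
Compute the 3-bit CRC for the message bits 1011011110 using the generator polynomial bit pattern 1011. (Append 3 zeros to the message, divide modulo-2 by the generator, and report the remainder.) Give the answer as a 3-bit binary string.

101

Append 3 zeros: 1011011110000. Divide by 1011 (XOR where the leading bit is 1):
  pos 0: 1011 XOR 1011 = 0000
  pos 5: 1111 XOR 1011 = 0100
  pos 6: 1000 XOR 1011 = 0011
  pos 8: 1100 XOR 1011 = 0111
  pos 9: 1110 XOR 1011 = 0101
Remainder (last 3 bits) = 101. This is the CRC / FCS.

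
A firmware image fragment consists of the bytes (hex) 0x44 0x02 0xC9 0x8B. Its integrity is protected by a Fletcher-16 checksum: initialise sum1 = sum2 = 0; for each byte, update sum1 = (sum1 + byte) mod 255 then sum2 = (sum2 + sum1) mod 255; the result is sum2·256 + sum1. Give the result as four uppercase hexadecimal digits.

Running sums (mod 255):
  after byte 0 (0x44): sum1=68, sum2=68
  after byte 1 (0x02): sum1=70, sum2=138
  after byte 2 (0xC9): sum1=16, sum2=154
  after byte 3 (0x8B): sum1=155, sum2=54
Checksum = sum2·256 + sum1 = 54·256 + 155 = 13979 = 0x369B.

369B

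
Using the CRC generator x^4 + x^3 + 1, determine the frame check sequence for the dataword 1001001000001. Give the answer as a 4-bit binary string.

Append 4 zeros: 10010010000010000. Divide by 11001 (XOR where the leading bit is 1):
  pos 0: 10010 XOR 11001 = 01011
  pos 1: 10110 XOR 11001 = 01111
  pos 2: 11111 XOR 11001 = 00110
  pos 4: 11000 XOR 11001 = 00001
  pos 8: 10001 XOR 11001 = 01000
  pos 9: 10000 XOR 11001 = 01001
  pos 10: 10010 XOR 11001 = 01011
  pos 11: 10110 XOR 11001 = 01111
  pos 12: 11110 XOR 11001 = 00111
Remainder (last 4 bits) = 0111. This is the CRC / FCS.

0111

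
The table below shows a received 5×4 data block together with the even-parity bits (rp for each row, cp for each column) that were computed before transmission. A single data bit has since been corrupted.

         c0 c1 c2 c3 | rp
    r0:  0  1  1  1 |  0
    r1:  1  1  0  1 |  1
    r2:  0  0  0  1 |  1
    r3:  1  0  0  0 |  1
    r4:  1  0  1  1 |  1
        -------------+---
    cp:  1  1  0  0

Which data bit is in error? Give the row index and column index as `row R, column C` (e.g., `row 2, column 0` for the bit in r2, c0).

Recompute each row's even parity and compare to rp:
  r0: data parity 1, sent rp 0 → mismatch
  r1: data parity 1, sent rp 1 → ok
  r2: data parity 1, sent rp 1 → ok
  r3: data parity 1, sent rp 1 → ok
  r4: data parity 1, sent rp 1 → ok
Recompute each column's even parity and compare to cp:
  c0: data parity 1, sent cp 1 → ok
  c1: data parity 0, sent cp 1 → mismatch
  c2: data parity 0, sent cp 0 → ok
  c3: data parity 0, sent cp 0 → ok
Exactly one row (r0) and one column (c1) fail → the flipped bit is at their intersection.

row 0, column 1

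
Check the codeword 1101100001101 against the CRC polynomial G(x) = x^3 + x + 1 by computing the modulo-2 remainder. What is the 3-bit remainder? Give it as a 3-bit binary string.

001

Modulo-2 division of 1101100001101 by 1011:
  pos 0: 1101 XOR 1011 = 0110
  pos 1: 1101 XOR 1011 = 0110
  pos 2: 1100 XOR 1011 = 0111
  pos 3: 1110 XOR 1011 = 0101
  pos 4: 1010 XOR 1011 = 0001
  pos 7: 1011 XOR 1011 = 0000
Remainder = 001 (nonzero — an error is detected).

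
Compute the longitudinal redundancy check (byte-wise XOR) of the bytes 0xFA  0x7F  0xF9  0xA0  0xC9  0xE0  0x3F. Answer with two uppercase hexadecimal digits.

CA

XOR the bytes together:
  start with 0xFA
  0xFA ⊕ 0x7F = 0x85
  0x85 ⊕ 0xF9 = 0x7C
  0x7C ⊕ 0xA0 = 0xDC
  0xDC ⊕ 0xC9 = 0x15
  0x15 ⊕ 0xE0 = 0xF5
  0xF5 ⊕ 0x3F = 0xCA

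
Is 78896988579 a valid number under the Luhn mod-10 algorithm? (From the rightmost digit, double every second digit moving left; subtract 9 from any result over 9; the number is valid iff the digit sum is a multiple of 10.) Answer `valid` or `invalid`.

valid

From the right, keep odd positions and double even positions (subtract 9 from any doubled value over 9):
  doubled (positions 2,4,...): 5 7 9 9 7 → sum 37
  kept (positions 1,3,...): 9 5 8 6 8 7 → sum 43
Total = 80.
80 mod 10 = 0, so the number is valid.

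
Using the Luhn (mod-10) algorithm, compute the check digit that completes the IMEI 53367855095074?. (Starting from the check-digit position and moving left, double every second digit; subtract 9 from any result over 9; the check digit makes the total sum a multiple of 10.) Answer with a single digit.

Partial digits right→left: 4 7 0 5 9 0 5 5 8 7 6 3 3 5
Double every second digit counting from the check-digit position (so the 1st, 3rd, 5th, ... of the partial from the right).
  doubled (with −9 where >9): 8 0 9 1 7 3 6 → sum 34
  kept as-is: 7 5 0 5 7 3 5 → sum 32
Total = 34 + 32 = 66.
Check digit = (10 − (66 mod 10)) mod 10 = 4.

4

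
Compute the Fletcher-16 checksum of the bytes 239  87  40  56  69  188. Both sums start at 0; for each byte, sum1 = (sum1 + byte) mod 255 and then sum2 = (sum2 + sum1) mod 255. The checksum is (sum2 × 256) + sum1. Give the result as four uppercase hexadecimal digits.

Running sums (mod 255):
  after byte 0 (239): sum1=239, sum2=239
  after byte 1 (87): sum1=71, sum2=55
  after byte 2 (40): sum1=111, sum2=166
  after byte 3 (56): sum1=167, sum2=78
  after byte 4 (69): sum1=236, sum2=59
  after byte 5 (188): sum1=169, sum2=228
Checksum = sum2·256 + sum1 = 228·256 + 169 = 58537 = 0xE4A9.

E4A9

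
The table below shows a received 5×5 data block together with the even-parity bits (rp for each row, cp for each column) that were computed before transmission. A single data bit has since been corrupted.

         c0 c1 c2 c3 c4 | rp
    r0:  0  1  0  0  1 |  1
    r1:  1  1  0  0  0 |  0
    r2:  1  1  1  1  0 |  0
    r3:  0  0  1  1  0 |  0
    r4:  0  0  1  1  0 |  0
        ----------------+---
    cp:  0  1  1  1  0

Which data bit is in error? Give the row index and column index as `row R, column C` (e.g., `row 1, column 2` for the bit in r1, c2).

row 0, column 4

Recompute each row's even parity and compare to rp:
  r0: data parity 0, sent rp 1 → mismatch
  r1: data parity 0, sent rp 0 → ok
  r2: data parity 0, sent rp 0 → ok
  r3: data parity 0, sent rp 0 → ok
  r4: data parity 0, sent rp 0 → ok
Recompute each column's even parity and compare to cp:
  c0: data parity 0, sent cp 0 → ok
  c1: data parity 1, sent cp 1 → ok
  c2: data parity 1, sent cp 1 → ok
  c3: data parity 1, sent cp 1 → ok
  c4: data parity 1, sent cp 0 → mismatch
Exactly one row (r0) and one column (c4) fail → the flipped bit is at their intersection.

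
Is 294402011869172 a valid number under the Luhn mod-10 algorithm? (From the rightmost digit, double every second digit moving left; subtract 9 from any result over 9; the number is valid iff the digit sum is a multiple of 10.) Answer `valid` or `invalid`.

From the right, keep odd positions and double even positions (subtract 9 from any doubled value over 9):
  doubled (positions 2,4,...): 5 9 7 2 4 8 9 → sum 44
  kept (positions 1,3,...): 2 1 6 1 0 0 4 2 → sum 16
Total = 60.
60 mod 10 = 0, so the number is valid.

valid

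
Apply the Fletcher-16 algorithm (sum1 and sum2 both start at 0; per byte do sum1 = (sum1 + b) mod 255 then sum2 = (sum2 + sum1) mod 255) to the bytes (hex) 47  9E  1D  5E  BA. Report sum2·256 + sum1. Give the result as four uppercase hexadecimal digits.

AD1C

Running sums (mod 255):
  after byte 0 (47): sum1=71, sum2=71
  after byte 1 (9E): sum1=229, sum2=45
  after byte 2 (1D): sum1=3, sum2=48
  after byte 3 (5E): sum1=97, sum2=145
  after byte 4 (BA): sum1=28, sum2=173
Checksum = sum2·256 + sum1 = 173·256 + 28 = 44316 = 0xAD1C.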